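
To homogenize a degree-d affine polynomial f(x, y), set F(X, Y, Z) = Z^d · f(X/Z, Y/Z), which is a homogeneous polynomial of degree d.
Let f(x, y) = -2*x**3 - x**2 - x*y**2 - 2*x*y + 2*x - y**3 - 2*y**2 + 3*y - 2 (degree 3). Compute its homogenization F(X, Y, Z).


F(X, Y, Z) = -2*X**3 - X**2*Z - X*Y**2 - 2*X*Y*Z + 2*X*Z**2 - Y**3 - 2*Y**2*Z + 3*Y*Z**2 - 2*Z**3

deg(f) = 3.
Substitute x = X/Z, y = Y/Z into f, then multiply by Z^3.
  monomial -2·x^3·y^0 ↦ -2·X^3·Y^0·Z^0.
  monomial -1·x^2·y^0 ↦ -1·X^2·Y^0·Z^1.
  monomial -1·x^1·y^2 ↦ -1·X^1·Y^2·Z^0.
  monomial -2·x^1·y^1 ↦ -2·X^1·Y^1·Z^1.
  monomial 2·x^1·y^0 ↦ 2·X^1·Y^0·Z^2.
  monomial -1·x^0·y^3 ↦ -1·X^0·Y^3·Z^0.
  monomial -2·x^0·y^2 ↦ -2·X^0·Y^2·Z^1.
  monomial 3·x^0·y^1 ↦ 3·X^0·Y^1·Z^2.
  monomial -2·x^0·y^0 ↦ -2·X^0·Y^0·Z^3.
Collecting: F(X, Y, Z) = -2*X**3 - X**2*Z - X*Y**2 - 2*X*Y*Z + 2*X*Z**2 - Y**3 - 2*Y**2*Z + 3*Y*Z**2 - 2*Z**3.


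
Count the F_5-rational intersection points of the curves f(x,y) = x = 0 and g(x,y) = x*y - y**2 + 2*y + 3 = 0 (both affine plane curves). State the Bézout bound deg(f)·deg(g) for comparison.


Common zeros: {(0, 3), (0, 4)}; count = 2; Bézout bound = 2.

deg(f) = 1, deg(g) = 2, so Bézout bound = 2.
Scan x ∈ F_5. For each x, list the y ∈ F_5 with f(x, y) ≡ 0 and those with g(x, y) ≡ 0 (mod 5); the common zeros in that column are the intersection.
  x = 0: f ≡ 0 at y ∈ {0, 1, 2, 3, 4}; g ≡ 0 at y ∈ {3, 4}; common: {3, 4}.
  x = 1: f ≡ 0 at y ∈ ∅; g ≡ 0 at y ∈ {1, 2}; common: ∅.
  x = 2: f ≡ 0 at y ∈ ∅; g ≡ 0 at y ∈ ∅; common: ∅.
  x = 3: f ≡ 0 at y ∈ ∅; g ≡ 0 at y ∈ ∅; common: ∅.
  x = 4: f ≡ 0 at y ∈ ∅; g ≡ 0 at y ∈ ∅; common: ∅.
Collecting: common zeros = {(0, 3), (0, 4)}, so the count is 2.
Comparison with the Bézout bound: 2 ≤ 2 = deg(f)·deg(g), as expected for curves with no common component (the bound is attained).


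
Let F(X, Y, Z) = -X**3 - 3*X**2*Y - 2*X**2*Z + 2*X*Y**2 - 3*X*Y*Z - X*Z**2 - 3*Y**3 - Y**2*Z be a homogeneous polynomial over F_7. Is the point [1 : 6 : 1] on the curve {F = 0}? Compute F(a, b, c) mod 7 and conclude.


F(1,6,1) ≡ 6 (mod 7); P is NOT on the curve.

Evaluate F(1, 6, 1) term-by-term (mod 7).
  -X**3 ↦ -1·1·1·1 = -1
  -3*X**2*Y ↦ -3·1·6·1 = -18
  -2*X**2*Z ↦ -2·1·1·1 = -2
  2*X*Y**2 ↦ 2·1·36·1 = 72
  -3*X*Y*Z ↦ -3·1·6·1 = -18
  -X*Z**2 ↦ -1·1·1·1 = -1
  -3*Y**3 ↦ -3·1·216·1 = -648
  -Y**2*Z ↦ -1·1·36·1 = -36
Sum: F(1, 6, 1) = (-1) + (-18) + (-2) + (72) + (-18) + (-1) + (-648) + (-36) = -652.
Reducing mod 7: -652 ≡ 6 (mod 7).
Since F(a, b, c) ≡ 6 ≠ 0 (mod 7), P does NOT lie on the curve.


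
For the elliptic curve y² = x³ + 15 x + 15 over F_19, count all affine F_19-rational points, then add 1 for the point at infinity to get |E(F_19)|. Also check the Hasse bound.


Affine points = {(3, 7), (3, 12), (4, 5), (4, 14), (5, 5), (5, 14), (6, 6), (6, 13), (7, 8), (7, 11), (8, 1), (8, 18), (9, 9), (9, 10), (10, 5), (10, 14), (12, 2), (12, 17), (14, 9), (14, 10), (15, 9), (15, 10), (16, 0)}; affine count = 23; |E(F_19)| = 24.

Discriminant check: Δ ∝ 4a³ + 27b² = 4·15³ + 27·15² = 4·3375 + 27·225 ≡ 5 (mod 19). Nonzero ⇒ E is nonsingular.
For each x ∈ F_19, compute rhs = x³ + 15·x + 15 mod 19, then count y ∈ F_19 with y² ≡ rhs.
  x = 0: rhs = 15, matching y values: none (0 points).
  x = 1: rhs = 12, matching y values: none (0 points).
  x = 2: rhs = 15, matching y values: none (0 points).
  x = 3: rhs = 11, matching y values: 7, 12 (2 points).
  x = 4: rhs = 6, matching y values: 5, 14 (2 points).
  x = 5: rhs = 6, matching y values: 5, 14 (2 points).
  x = 6: rhs = 17, matching y values: 6, 13 (2 points).
  x = 7: rhs = 7, matching y values: 8, 11 (2 points).
  x = 8: rhs = 1, matching y values: 1, 18 (2 points).
  x = 9: rhs = 5, matching y values: 9, 10 (2 points).
  x = 10: rhs = 6, matching y values: 5, 14 (2 points).
  x = 11: rhs = 10, matching y values: none (0 points).
  x = 12: rhs = 4, matching y values: 2, 17 (2 points).
  x = 13: rhs = 13, matching y values: none (0 points).
  x = 14: rhs = 5, matching y values: 9, 10 (2 points).
  x = 15: rhs = 5, matching y values: 9, 10 (2 points).
  x = 16: rhs = 0, matching y values: 0 (1 points).
  x = 17: rhs = 15, matching y values: none (0 points).
  x = 18: rhs = 18, matching y values: none (0 points).
Total affine count: 23.
Full point count |E(F_19)| = 23 + 1 = 24.
Hasse bound: |24 − (19+1)| = |4| = 4 ≤ 2√19 ≈ 8.7178 ✓.


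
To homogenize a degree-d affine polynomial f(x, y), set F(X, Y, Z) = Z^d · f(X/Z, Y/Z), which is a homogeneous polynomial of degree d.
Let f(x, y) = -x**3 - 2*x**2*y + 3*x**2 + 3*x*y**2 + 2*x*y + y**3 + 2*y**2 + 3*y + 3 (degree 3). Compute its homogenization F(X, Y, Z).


F(X, Y, Z) = -X**3 - 2*X**2*Y + 3*X**2*Z + 3*X*Y**2 + 2*X*Y*Z + Y**3 + 2*Y**2*Z + 3*Y*Z**2 + 3*Z**3

deg(f) = 3.
Substitute x = X/Z, y = Y/Z into f, then multiply by Z^3.
  monomial -1·x^3·y^0 ↦ -1·X^3·Y^0·Z^0.
  monomial -2·x^2·y^1 ↦ -2·X^2·Y^1·Z^0.
  monomial 3·x^2·y^0 ↦ 3·X^2·Y^0·Z^1.
  monomial 3·x^1·y^2 ↦ 3·X^1·Y^2·Z^0.
  monomial 2·x^1·y^1 ↦ 2·X^1·Y^1·Z^1.
  monomial 1·x^0·y^3 ↦ 1·X^0·Y^3·Z^0.
  monomial 2·x^0·y^2 ↦ 2·X^0·Y^2·Z^1.
  monomial 3·x^0·y^1 ↦ 3·X^0·Y^1·Z^2.
  monomial 3·x^0·y^0 ↦ 3·X^0·Y^0·Z^3.
Collecting: F(X, Y, Z) = -X**3 - 2*X**2*Y + 3*X**2*Z + 3*X*Y**2 + 2*X*Y*Z + Y**3 + 2*Y**2*Z + 3*Y*Z**2 + 3*Z**3.


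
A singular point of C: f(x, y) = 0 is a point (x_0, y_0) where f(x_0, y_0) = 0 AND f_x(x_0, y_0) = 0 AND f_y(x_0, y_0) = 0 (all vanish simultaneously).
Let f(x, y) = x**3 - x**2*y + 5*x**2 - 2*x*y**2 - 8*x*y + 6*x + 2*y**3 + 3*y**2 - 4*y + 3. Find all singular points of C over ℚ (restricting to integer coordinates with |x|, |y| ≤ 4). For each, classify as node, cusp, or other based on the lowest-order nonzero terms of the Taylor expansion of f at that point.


Singular points: {(-2, -1)}; classification: cusp.

Compute partial derivatives:
  f_x = 3*x**2 - 2*x*y + 10*x - 2*y**2 - 8*y + 6.
  f_y = -x**2 - 4*x*y - 8*x + 6*y**2 + 6*y - 4.
Scan x_0 ∈ {−4, ..., 4}. For each x_0, f_y(x_0, y) is a polynomial in y; find its integer roots y ∈ {−4, ..., 4}, then test f_x and f at those candidates.
  x = -4: f_y(-4, y) = 6*y**2 + 22*y + 12; vanishes at y ∈ {-3}. (-4, -3): f_x = -4 ≠ 0.
  x = -3: f_y(-3, y) = 6*y**2 + 18*y + 11; no integer root y with |y| ≤ 4.
  x = -2: f_y(-2, y) = 6*y**2 + 14*y + 8; vanishes at y ∈ {-1}. (-2, -1): f_x = 0, f = 0 — SINGULAR.
  x = -1: f_y(-1, y) = 6*y**2 + 10*y + 3; no integer root y with |y| ≤ 4.
  x = 0: f_y(0, y) = 6*y**2 + 6*y - 4; no integer root y with |y| ≤ 4.
  x = 1: f_y(1, y) = 6*y**2 + 2*y - 13; no integer root y with |y| ≤ 4.
  x = 2: f_y(2, y) = 6*y**2 - 2*y - 24; no integer root y with |y| ≤ 4.
  x = 3: f_y(3, y) = 6*y**2 - 6*y - 37; no integer root y with |y| ≤ 4.
  x = 4: f_y(4, y) = 6*y**2 - 10*y - 52; no integer root y with |y| ≤ 4.
Only singular point on the grid: (-2, -1).
Classify: substitute x = -2 + u, y = -1 + v and expand: f = u**3 - u**2*v - 2*u*v**2 + 2*v**3 + v**2.
No constant or linear terms (consistent with a singular point). Quadratic part: v**2. Cubic part: u**3 - u**2*v - 2*u*v**2 + 2*v**3.
The quadratic part v**2 is a perfect square, so there is a single (double) tangent line v = 0, i.e. y = -1. Restricting the cubic part to that line (v = 0) leaves u**3 ≠ 0, so f is not divisible by v and the branch is v² ≈ -u**3 to lowest order — this is a cusp.
Classification: cusp.


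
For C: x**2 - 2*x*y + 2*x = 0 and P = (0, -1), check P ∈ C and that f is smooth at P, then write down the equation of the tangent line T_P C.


Tangent line at P: 4*x = 0.

Step 1: f(0, -1) = 0, so P lies on C.
Step 2: partial derivatives
  f_x(x, y) = 2*x - 2*y + 2, f_y(x, y) = -2*x.
  f_x(P) = 4, f_y(P) = 0 (gradient nonzero, so P is smooth).
Step 3: tangent line at P: 4·(x − 0) + 0·(y − -1) = 0.
Expanding: 4*x = 0.


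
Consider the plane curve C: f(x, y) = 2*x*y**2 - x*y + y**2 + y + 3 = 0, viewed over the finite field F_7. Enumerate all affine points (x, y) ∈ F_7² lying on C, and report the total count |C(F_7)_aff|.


Affine F_7-points: {(2, 1), (2, 2), (3, 5), (6, 3), (6, 6)}; count = 5.

For each of the 49 pairs (x, y) ∈ F_7², evaluate f(x, y) mod 7. Record the zeros.
  x = 0: [0↦3, 1↦5, 2↦2, 3↦1, 4↦2, 5↦5, 6↦3]  zeros at y ∈ ∅
  x = 1: [0↦3, 1↦6, 2↦1, 3↦2, 4↦2, 5↦1, 6↦6]  zeros at y ∈ ∅
  x = 2: [0↦3, 1↦0, 2↦0, 3↦3, 4↦2, 5↦4, 6↦2]  zeros at y ∈ {1, 2}
  x = 3: [0↦3, 1↦1, 2↦6, 3↦4, 4↦2, 5↦0, 6↦5]  zeros at y ∈ {5}
  x = 4: [0↦3, 1↦2, 2↦5, 3↦5, 4↦2, 5↦3, 6↦1]  zeros at y ∈ ∅
  x = 5: [0↦3, 1↦3, 2↦4, 3↦6, 4↦2, 5↦6, 6↦4]  zeros at y ∈ ∅
  x = 6: [0↦3, 1↦4, 2↦3, 3↦0, 4↦2, 5↦2, 6↦0]  zeros at y ∈ {3, 6}
Collecting zeros: affine points = {(2, 1), (2, 2), (3, 5), (6, 3), (6, 6)}.
Total count |C(F_7)_aff| = 5.


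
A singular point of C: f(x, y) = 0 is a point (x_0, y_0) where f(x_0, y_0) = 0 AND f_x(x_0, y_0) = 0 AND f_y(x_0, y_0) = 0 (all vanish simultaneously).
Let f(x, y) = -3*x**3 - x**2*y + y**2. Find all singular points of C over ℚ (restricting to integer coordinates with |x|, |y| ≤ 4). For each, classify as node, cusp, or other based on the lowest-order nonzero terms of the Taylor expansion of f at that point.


Singular points: {(0, 0)}; classification: cusp.

Compute partial derivatives:
  f_x = -9*x**2 - 2*x*y.
  f_y = -x**2 + 2*y.
Scan x_0 ∈ {−4, ..., 4}. For each x_0, f_y(x_0, y) is a polynomial in y; find its integer roots y ∈ {−4, ..., 4}, then test f_x and f at those candidates.
  x = -4: f_y(-4, y) = 2*y - 16; no integer root y with |y| ≤ 4.
  x = -3: f_y(-3, y) = 2*y - 9; no integer root y with |y| ≤ 4.
  x = -2: f_y(-2, y) = 2*y - 4; vanishes at y ∈ {2}. (-2, 2): f_x = -28 ≠ 0.
  x = -1: f_y(-1, y) = 2*y - 1; no integer root y with |y| ≤ 4.
  x = 0: f_y(0, y) = 2*y; vanishes at y ∈ {0}. (0, 0): f_x = 0, f = 0 — SINGULAR.
  x = 1: f_y(1, y) = 2*y - 1; no integer root y with |y| ≤ 4.
  x = 2: f_y(2, y) = 2*y - 4; vanishes at y ∈ {2}. (2, 2): f_x = -44 ≠ 0.
  x = 3: f_y(3, y) = 2*y - 9; no integer root y with |y| ≤ 4.
  x = 4: f_y(4, y) = 2*y - 16; no integer root y with |y| ≤ 4.
Only singular point on the grid: (0, 0).
Classify: substitute x = 0 + u, y = 0 + v and expand: f = -3*u**3 - u**2*v + v**2.
No constant or linear terms (consistent with a singular point). Quadratic part: v**2. Cubic part: -3*u**3 - u**2*v.
The quadratic part v**2 is a perfect square, so there is a single (double) tangent line v = 0, i.e. y = 0. Restricting the cubic part to that line (v = 0) leaves -3*u**3 ≠ 0, so f is not divisible by v and the branch is v² ≈ 3*u**3 to lowest order — this is a cusp.
Classification: cusp.


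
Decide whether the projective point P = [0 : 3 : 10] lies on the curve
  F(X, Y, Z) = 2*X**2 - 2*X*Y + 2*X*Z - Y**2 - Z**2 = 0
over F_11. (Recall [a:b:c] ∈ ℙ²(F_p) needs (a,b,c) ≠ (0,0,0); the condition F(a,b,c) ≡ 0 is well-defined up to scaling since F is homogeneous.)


F(0,3,10) ≡ 1 (mod 11); P is NOT on the curve.

Evaluate F(0, 3, 10) term-by-term (mod 11).
  2*X**2 ↦ 2·0·1·1 = 0
  -2*X*Y ↦ -2·0·3·1 = 0
  2*X*Z ↦ 2·0·1·10 = 0
  -Y**2 ↦ -1·1·9·1 = -9
  -Z**2 ↦ -1·1·1·100 = -100
Sum: F(0, 3, 10) = (0) + (0) + (0) + (-9) + (-100) = -109.
Reducing mod 11: -109 ≡ 1 (mod 11).
Since F(a, b, c) ≡ 1 ≠ 0 (mod 11), P does NOT lie on the curve.


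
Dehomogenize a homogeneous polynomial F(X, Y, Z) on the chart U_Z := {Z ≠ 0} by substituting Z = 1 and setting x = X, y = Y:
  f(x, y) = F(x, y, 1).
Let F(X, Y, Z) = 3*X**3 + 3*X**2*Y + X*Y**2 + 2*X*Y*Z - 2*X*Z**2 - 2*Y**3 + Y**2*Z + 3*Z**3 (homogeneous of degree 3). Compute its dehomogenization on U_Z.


f(x, y) = 3*x**3 + 3*x**2*y + x*y**2 + 2*x*y - 2*x - 2*y**3 + y**2 + 3

On U_Z we set Z = 1. Each monomial c·X^i·Y^j·Z^k in F becomes c·x^i·y^j·1^k = c·x^i·y^j.
Substituting Z = 1: F(X, Y, 1) = 3*x**3 + 3*x**2*y + x*y**2 + 2*x*y - 2*x - 2*y**3 + y**2 + 3.
Note: deg(f) ≤ deg(F) = 3; strict inequality happens when F is divisible by Z (lost terms).


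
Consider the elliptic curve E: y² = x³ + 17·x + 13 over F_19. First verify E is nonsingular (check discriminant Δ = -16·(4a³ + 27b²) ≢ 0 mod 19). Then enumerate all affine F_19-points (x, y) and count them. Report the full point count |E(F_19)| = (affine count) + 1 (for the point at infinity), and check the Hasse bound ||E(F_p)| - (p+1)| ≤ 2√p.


Affine points = {(2, 6), (2, 13), (7, 0), (10, 9), (10, 10), (11, 7), (11, 12), (12, 8), (12, 11), (16, 7), (16, 12), (17, 3), (17, 16)}; affine count = 13; |E(F_19)| = 14.

Discriminant check: Δ ∝ 4a³ + 27b² = 4·17³ + 27·13² = 4·4913 + 27·169 ≡ 9 (mod 19). Nonzero ⇒ E is nonsingular.
For each x ∈ F_19, compute rhs = x³ + 17·x + 13 mod 19, then count y ∈ F_19 with y² ≡ rhs.
  x = 0: rhs = 13, matching y values: none (0 points).
  x = 1: rhs = 12, matching y values: none (0 points).
  x = 2: rhs = 17, matching y values: 6, 13 (2 points).
  x = 3: rhs = 15, matching y values: none (0 points).
  x = 4: rhs = 12, matching y values: none (0 points).
  x = 5: rhs = 14, matching y values: none (0 points).
  x = 6: rhs = 8, matching y values: none (0 points).
  x = 7: rhs = 0, matching y values: 0 (1 points).
  x = 8: rhs = 15, matching y values: none (0 points).
  x = 9: rhs = 2, matching y values: none (0 points).
  x = 10: rhs = 5, matching y values: 9, 10 (2 points).
  x = 11: rhs = 11, matching y values: 7, 12 (2 points).
  x = 12: rhs = 7, matching y values: 8, 11 (2 points).
  x = 13: rhs = 18, matching y values: none (0 points).
  x = 14: rhs = 12, matching y values: none (0 points).
  x = 15: rhs = 14, matching y values: none (0 points).
  x = 16: rhs = 11, matching y values: 7, 12 (2 points).
  x = 17: rhs = 9, matching y values: 3, 16 (2 points).
  x = 18: rhs = 14, matching y values: none (0 points).
Total affine count: 13.
Full point count |E(F_19)| = 13 + 1 = 14.
Hasse bound: |14 − (19+1)| = |-6| = 6 ≤ 2√19 ≈ 8.7178 ✓.


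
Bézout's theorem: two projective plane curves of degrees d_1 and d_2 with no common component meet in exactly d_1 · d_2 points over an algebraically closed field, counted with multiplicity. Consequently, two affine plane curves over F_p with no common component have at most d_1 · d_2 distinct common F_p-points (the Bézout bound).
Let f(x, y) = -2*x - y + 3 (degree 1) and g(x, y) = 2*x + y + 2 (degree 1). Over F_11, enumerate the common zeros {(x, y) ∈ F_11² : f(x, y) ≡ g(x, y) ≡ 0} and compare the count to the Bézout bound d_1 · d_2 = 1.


Common zeros: ∅; count = 0; Bézout bound = 1.

deg(f) = 1, deg(g) = 1, so Bézout bound = 1.
Scan x ∈ F_11. For each x, list the y ∈ F_11 with f(x, y) ≡ 0 and those with g(x, y) ≡ 0 (mod 11); the common zeros in that column are the intersection.
  x = 0: f ≡ 0 at y ∈ {3}; g ≡ 0 at y ∈ {9}; common: ∅.
  x = 1: f ≡ 0 at y ∈ {1}; g ≡ 0 at y ∈ {7}; common: ∅.
  x = 2: f ≡ 0 at y ∈ {10}; g ≡ 0 at y ∈ {5}; common: ∅.
  x = 3: f ≡ 0 at y ∈ {8}; g ≡ 0 at y ∈ {3}; common: ∅.
  x = 4: f ≡ 0 at y ∈ {6}; g ≡ 0 at y ∈ {1}; common: ∅.
  x = 5: f ≡ 0 at y ∈ {4}; g ≡ 0 at y ∈ {10}; common: ∅.
  x = 6: f ≡ 0 at y ∈ {2}; g ≡ 0 at y ∈ {8}; common: ∅.
  x = 7: f ≡ 0 at y ∈ {0}; g ≡ 0 at y ∈ {6}; common: ∅.
  x = 8: f ≡ 0 at y ∈ {9}; g ≡ 0 at y ∈ {4}; common: ∅.
  x = 9: f ≡ 0 at y ∈ {7}; g ≡ 0 at y ∈ {2}; common: ∅.
  x = 10: f ≡ 0 at y ∈ {5}; g ≡ 0 at y ∈ {0}; common: ∅.
Collecting: common zeros = ∅, so the count is 0.
Comparison with the Bézout bound: 0 ≤ 1 = deg(f)·deg(g), as expected for curves with no common component (the affine F_11-count falls short of the bound because intersections may lie at infinity, over extension fields, or carry multiplicity).


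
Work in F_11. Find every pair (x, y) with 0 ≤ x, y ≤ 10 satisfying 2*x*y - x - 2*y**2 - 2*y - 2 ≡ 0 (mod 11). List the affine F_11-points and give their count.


Affine F_11-points: {(1, 2), (1, 9), (2, 5), (2, 7), (3, 3), (3, 10), (6, 1), (6, 4), (9, 0), (9, 8)}; count = 10.

For each of the 121 pairs (x, y) ∈ F_11², evaluate f(x, y) mod 11. Record the zeros.
  x = 0: [0↦9, 1↦5, 2↦8, 3↦7, 4↦2, 5↦4, 6↦2, 7↦7, 8↦8, 9↦5, 10↦9]  zeros at y ∈ ∅
  x = 1: [0↦8, 1↦6, 2↦0, 3↦1, 4↦9, 5↦2, 6↦2, 7↦9, 8↦1, 9↦0, 10↦6]  zeros at y ∈ {2, 9}
  x = 2: [0↦7, 1↦7, 2↦3, 3↦6, 4↦5, 5↦0, 6↦2, 7↦0, 8↦5, 9↦6, 10↦3]  zeros at y ∈ {5, 7}
  x = 3: [0↦6, 1↦8, 2↦6, 3↦0, 4↦1, 5↦9, 6↦2, 7↦2, 8↦9, 9↦1, 10↦0]  zeros at y ∈ {3, 10}
  x = 4: [0↦5, 1↦9, 2↦9, 3↦5, 4↦8, 5↦7, 6↦2, 7↦4, 8↦2, 9↦7, 10↦8]  zeros at y ∈ ∅
  x = 5: [0↦4, 1↦10, 2↦1, 3↦10, 4↦4, 5↦5, 6↦2, 7↦6, 8↦6, 9↦2, 10↦5]  zeros at y ∈ ∅
  x = 6: [0↦3, 1↦0, 2↦4, 3↦4, 4↦0, 5↦3, 6↦2, 7↦8, 8↦10, 9↦8, 10↦2]  zeros at y ∈ {1, 4}
  x = 7: [0↦2, 1↦1, 2↦7, 3↦9, 4↦7, 5↦1, 6↦2, 7↦10, 8↦3, 9↦3, 10↦10]  zeros at y ∈ ∅
  x = 8: [0↦1, 1↦2, 2↦10, 3↦3, 4↦3, 5↦10, 6↦2, 7↦1, 8↦7, 9↦9, 10↦7]  zeros at y ∈ ∅
  x = 9: [0↦0, 1↦3, 2↦2, 3↦8, 4↦10, 5↦8, 6↦2, 7↦3, 8↦0, 9↦4, 10↦4]  zeros at y ∈ {0, 8}
  x = 10: [0↦10, 1↦4, 2↦5, 3↦2, 4↦6, 5↦6, 6↦2, 7↦5, 8↦4, 9↦10, 10↦1]  zeros at y ∈ ∅
Collecting zeros: affine points = {(1, 2), (1, 9), (2, 5), (2, 7), (3, 3), (3, 10), (6, 1), (6, 4), (9, 0), (9, 8)}.
Total count |C(F_11)_aff| = 10.


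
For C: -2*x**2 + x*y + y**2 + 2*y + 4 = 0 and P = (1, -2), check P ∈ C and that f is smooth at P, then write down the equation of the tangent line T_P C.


Tangent line at P: -6*x - y + 4 = 0.

Step 1: f(1, -2) = 0, so P lies on C.
Step 2: partial derivatives
  f_x(x, y) = -4*x + y, f_y(x, y) = x + 2*y + 2.
  f_x(P) = -6, f_y(P) = -1 (gradient nonzero, so P is smooth).
Step 3: tangent line at P: -6·(x − 1) + -1·(y − -2) = 0.
Expanding: -6*x - y + 4 = 0.


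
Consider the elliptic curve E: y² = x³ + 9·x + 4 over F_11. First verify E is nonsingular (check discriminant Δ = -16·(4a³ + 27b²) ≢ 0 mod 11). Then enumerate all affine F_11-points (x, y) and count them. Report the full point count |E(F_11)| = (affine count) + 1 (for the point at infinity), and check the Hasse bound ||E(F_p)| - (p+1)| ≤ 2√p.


Affine points = {(0, 2), (0, 9), (1, 5), (1, 6), (3, 5), (3, 6), (4, 4), (4, 7), (5, 3), (5, 8), (7, 5), (7, 6), (8, 4), (8, 7), (9, 0), (10, 4), (10, 7)}; affine count = 17; |E(F_11)| = 18.

Discriminant check: Δ ∝ 4a³ + 27b² = 4·9³ + 27·4² = 4·729 + 27·16 ≡ 4 (mod 11). Nonzero ⇒ E is nonsingular.
For each x ∈ F_11, compute rhs = x³ + 9·x + 4 mod 11, then count y ∈ F_11 with y² ≡ rhs.
  x = 0: rhs = 4, matching y values: 2, 9 (2 points).
  x = 1: rhs = 3, matching y values: 5, 6 (2 points).
  x = 2: rhs = 8, matching y values: none (0 points).
  x = 3: rhs = 3, matching y values: 5, 6 (2 points).
  x = 4: rhs = 5, matching y values: 4, 7 (2 points).
  x = 5: rhs = 9, matching y values: 3, 8 (2 points).
  x = 6: rhs = 10, matching y values: none (0 points).
  x = 7: rhs = 3, matching y values: 5, 6 (2 points).
  x = 8: rhs = 5, matching y values: 4, 7 (2 points).
  x = 9: rhs = 0, matching y values: 0 (1 points).
  x = 10: rhs = 5, matching y values: 4, 7 (2 points).
Total affine count: 17.
Full point count |E(F_11)| = 17 + 1 = 18.
Hasse bound: |18 − (11+1)| = |6| = 6 ≤ 2√11 ≈ 6.6332 ✓.


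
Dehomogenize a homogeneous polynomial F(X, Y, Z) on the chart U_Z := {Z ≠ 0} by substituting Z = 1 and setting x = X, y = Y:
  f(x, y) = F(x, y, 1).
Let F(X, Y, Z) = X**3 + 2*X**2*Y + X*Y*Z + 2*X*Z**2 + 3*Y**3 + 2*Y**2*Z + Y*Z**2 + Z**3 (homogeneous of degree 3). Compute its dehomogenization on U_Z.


f(x, y) = x**3 + 2*x**2*y + x*y + 2*x + 3*y**3 + 2*y**2 + y + 1

On U_Z we set Z = 1. Each monomial c·X^i·Y^j·Z^k in F becomes c·x^i·y^j·1^k = c·x^i·y^j.
Substituting Z = 1: F(X, Y, 1) = x**3 + 2*x**2*y + x*y + 2*x + 3*y**3 + 2*y**2 + y + 1.
Note: deg(f) ≤ deg(F) = 3; strict inequality happens when F is divisible by Z (lost terms).


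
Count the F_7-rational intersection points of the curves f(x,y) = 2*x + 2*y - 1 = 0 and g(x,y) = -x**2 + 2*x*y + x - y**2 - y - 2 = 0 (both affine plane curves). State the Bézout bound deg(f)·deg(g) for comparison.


Common zeros: {(4, 0)}; count = 1; Bézout bound = 2.

deg(f) = 1, deg(g) = 2, so Bézout bound = 2.
Scan x ∈ F_7. For each x, list the y ∈ F_7 with f(x, y) ≡ 0 and those with g(x, y) ≡ 0 (mod 7); the common zeros in that column are the intersection.
  x = 0: f ≡ 0 at y ∈ {4}; g ≡ 0 at y ∈ {3}; common: ∅.
  x = 1: f ≡ 0 at y ∈ {3}; g ≡ 0 at y ∈ {4}; common: ∅.
  x = 2: f ≡ 0 at y ∈ {2}; g ≡ 0 at y ∈ {5}; common: ∅.
  x = 3: f ≡ 0 at y ∈ {1}; g ≡ 0 at y ∈ {6}; common: ∅.
  x = 4: f ≡ 0 at y ∈ {0}; g ≡ 0 at y ∈ {0}; common: {0}.
  x = 5: f ≡ 0 at y ∈ {6}; g ≡ 0 at y ∈ {1}; common: ∅.
  x = 6: f ≡ 0 at y ∈ {5}; g ≡ 0 at y ∈ {2}; common: ∅.
Collecting: common zeros = {(4, 0)}, so the count is 1.
Comparison with the Bézout bound: 1 ≤ 2 = deg(f)·deg(g), as expected for curves with no common component (the affine F_7-count falls short of the bound because intersections may lie at infinity, over extension fields, or carry multiplicity).


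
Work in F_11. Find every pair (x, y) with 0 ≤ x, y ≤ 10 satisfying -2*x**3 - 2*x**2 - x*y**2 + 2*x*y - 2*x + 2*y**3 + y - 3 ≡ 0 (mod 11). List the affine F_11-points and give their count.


Affine F_11-points: {(0, 1), (1, 5), (1, 7), (3, 3), (7, 10), (9, 6), (10, 9)}; count = 7.

For each of the 121 pairs (x, y) ∈ F_11², evaluate f(x, y) mod 11. Record the zeros.
  x = 0: [0↦8, 1↦0, 2↦4, 3↦10, 4↦8, 5↦10, 6↦6, 7↦8, 8↦6, 9↦1, 10↦5]  zeros at y ∈ {1}
  x = 1: [0↦2, 1↦6, 2↦9, 3↦1, 4↦5, 5↦0, 6↦9, 7↦0, 8↦7, 9↦9, 10↦7]  zeros at y ∈ {5, 7}
  x = 2: [0↦2, 1↦7, 2↦9, 3↦9, 4↦8, 5↦7, 6↦7, 7↦9, 8↦3, 9↦1, 10↦4]  zeros at y ∈ ∅
  x = 3: [0↦7, 1↦2, 2↦3, 3↦0, 4↦5, 5↦8, 6↦10, 7↦1, 8↦4, 9↦9, 10↦6]  zeros at y ∈ {3}
  x = 4: [0↦5, 1↦1, 2↦1, 3↦6, 4↦6, 5↦2, 6↦6, 7↦8, 8↦9, 9↦10, 10↦1]  zeros at y ∈ ∅
  x = 5: [0↦6, 1↦3, 2↦2, 3↦4, 4↦10, 5↦10, 6↦5, 7↦7, 8↦6, 9↦3, 10↦10]  zeros at y ∈ ∅
  x = 6: [0↦9, 1↦7, 2↦5, 3↦4, 4↦5, 5↦9, 6↦6, 7↦8, 8↦5, 9↦9, 10↦10]  zeros at y ∈ ∅
  x = 7: [0↦2, 1↦1, 2↦9, 3↦5, 4↦1, 5↦9, 6↦8, 7↦10, 8↦5, 9↦5, 10↦0]  zeros at y ∈ {10}
  x = 8: [0↦6, 1↦6, 2↦2, 3↦6, 4↦8, 5↦9, 6↦10, 7↦1, 8↦5, 9↦1, 10↦1]  zeros at y ∈ ∅
  x = 9: [0↦9, 1↦10, 2↦5, 3↦6, 4↦3, 5↦8, 6↦0, 7↦2, 8↦4, 9↦7, 10↦1]  zeros at y ∈ {6}
  x = 10: [0↦10, 1↦1, 2↦6, 3↦4, 4↦7, 5↦5, 6↦10, 7↦1, 8↦1, 9↦0, 10↦10]  zeros at y ∈ {9}
Collecting zeros: affine points = {(0, 1), (1, 5), (1, 7), (3, 3), (7, 10), (9, 6), (10, 9)}.
Total count |C(F_11)_aff| = 7.


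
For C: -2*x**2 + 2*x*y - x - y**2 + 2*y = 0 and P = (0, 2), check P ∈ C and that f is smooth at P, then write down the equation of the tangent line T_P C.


Tangent line at P: 3*x - 2*y + 4 = 0.

Step 1: f(0, 2) = 0, so P lies on C.
Step 2: partial derivatives
  f_x(x, y) = -4*x + 2*y - 1, f_y(x, y) = 2*x - 2*y + 2.
  f_x(P) = 3, f_y(P) = -2 (gradient nonzero, so P is smooth).
Step 3: tangent line at P: 3·(x − 0) + -2·(y − 2) = 0.
Expanding: 3*x - 2*y + 4 = 0.


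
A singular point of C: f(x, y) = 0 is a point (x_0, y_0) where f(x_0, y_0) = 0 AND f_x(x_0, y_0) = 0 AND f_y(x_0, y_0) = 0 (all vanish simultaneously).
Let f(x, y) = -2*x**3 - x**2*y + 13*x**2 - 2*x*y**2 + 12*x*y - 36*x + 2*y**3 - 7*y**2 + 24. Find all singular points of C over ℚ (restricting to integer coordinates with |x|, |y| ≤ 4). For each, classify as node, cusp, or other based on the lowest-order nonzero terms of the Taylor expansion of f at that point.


Singular points: {(2, 2)}; classification: node.

Compute partial derivatives:
  f_x = -6*x**2 - 2*x*y + 26*x - 2*y**2 + 12*y - 36.
  f_y = -x**2 - 4*x*y + 12*x + 6*y**2 - 14*y.
Scan x_0 ∈ {−4, ..., 4}. For each x_0, f_y(x_0, y) is a polynomial in y; find its integer roots y ∈ {−4, ..., 4}, then test f_x and f at those candidates.
  x = -4: f_y(-4, y) = 6*y**2 + 2*y - 64; no integer root y with |y| ≤ 4.
  x = -3: f_y(-3, y) = 6*y**2 - 2*y - 45; no integer root y with |y| ≤ 4.
  x = -2: f_y(-2, y) = 6*y**2 - 6*y - 28; no integer root y with |y| ≤ 4.
  x = -1: f_y(-1, y) = 6*y**2 - 10*y - 13; no integer root y with |y| ≤ 4.
  x = 0: f_y(0, y) = 6*y**2 - 14*y; vanishes at y ∈ {0}. (0, 0): f_x = -36 ≠ 0.
  x = 1: f_y(1, y) = 6*y**2 - 18*y + 11; no integer root y with |y| ≤ 4.
  x = 2: f_y(2, y) = 6*y**2 - 22*y + 20; vanishes at y ∈ {2}. (2, 2): f_x = 0, f = 0 — SINGULAR.
  x = 3: f_y(3, y) = 6*y**2 - 26*y + 27; no integer root y with |y| ≤ 4.
  x = 4: f_y(4, y) = 6*y**2 - 30*y + 32; no integer root y with |y| ≤ 4.
Only singular point on the grid: (2, 2).
Classify: substitute x = 2 + u, y = 2 + v and expand: f = -2*u**3 - u**2*v - u**2 - 2*u*v**2 + 2*v**3 + v**2.
No constant or linear terms (consistent with a singular point). Quadratic part: -u**2 + v**2. Cubic part: -2*u**3 - u**2*v - 2*u*v**2 + 2*v**3.
The quadratic part v**2 - u**2 = (v − u)(v + u) splits into two distinct linear factors, so there are two distinct tangent lines y − 2 = ±(x − 2) — this is a node (ordinary double point).
Classification: node.


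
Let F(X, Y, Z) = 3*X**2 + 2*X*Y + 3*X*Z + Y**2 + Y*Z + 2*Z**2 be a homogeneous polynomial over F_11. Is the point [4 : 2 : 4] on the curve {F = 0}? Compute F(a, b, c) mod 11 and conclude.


F(4,2,4) ≡ 2 (mod 11); P is NOT on the curve.

Evaluate F(4, 2, 4) term-by-term (mod 11).
  3*X**2 ↦ 3·16·1·1 = 48
  2*X*Y ↦ 2·4·2·1 = 16
  3*X*Z ↦ 3·4·1·4 = 48
  Y**2 ↦ 1·1·4·1 = 4
  Y*Z ↦ 1·1·2·4 = 8
  2*Z**2 ↦ 2·1·1·16 = 32
Sum: F(4, 2, 4) = (48) + (16) + (48) + (4) + (8) + (32) = 156.
Reducing mod 11: 156 ≡ 2 (mod 11).
Since F(a, b, c) ≡ 2 ≠ 0 (mod 11), P does NOT lie on the curve.


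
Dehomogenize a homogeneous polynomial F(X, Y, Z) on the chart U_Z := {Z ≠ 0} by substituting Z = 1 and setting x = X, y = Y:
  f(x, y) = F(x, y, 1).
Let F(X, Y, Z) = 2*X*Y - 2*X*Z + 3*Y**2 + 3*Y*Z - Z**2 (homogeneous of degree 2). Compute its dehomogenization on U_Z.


f(x, y) = 2*x*y - 2*x + 3*y**2 + 3*y - 1

On U_Z we set Z = 1. Each monomial c·X^i·Y^j·Z^k in F becomes c·x^i·y^j·1^k = c·x^i·y^j.
Substituting Z = 1: F(X, Y, 1) = 2*x*y - 2*x + 3*y**2 + 3*y - 1.
Note: deg(f) ≤ deg(F) = 2; strict inequality happens when F is divisible by Z (lost terms).


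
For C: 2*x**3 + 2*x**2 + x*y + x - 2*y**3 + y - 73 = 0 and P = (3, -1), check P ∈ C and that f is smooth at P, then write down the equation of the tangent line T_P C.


Tangent line at P: 66*x - 2*y - 200 = 0.

Step 1: f(3, -1) = 0, so P lies on C.
Step 2: partial derivatives
  f_x(x, y) = 6*x**2 + 4*x + y + 1, f_y(x, y) = x - 6*y**2 + 1.
  f_x(P) = 66, f_y(P) = -2 (gradient nonzero, so P is smooth).
Step 3: tangent line at P: 66·(x − 3) + -2·(y − -1) = 0.
Expanding: 66*x - 2*y - 200 = 0.


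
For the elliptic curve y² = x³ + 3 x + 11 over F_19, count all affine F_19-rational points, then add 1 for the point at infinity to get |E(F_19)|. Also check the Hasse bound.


Affine points = {(0, 7), (0, 12), (2, 5), (2, 14), (3, 3), (3, 16), (4, 7), (4, 12), (6, 6), (6, 13), (9, 8), (9, 11), (11, 8), (11, 11), (13, 9), (13, 10), (14, 2), (14, 17), (15, 7), (15, 12), (17, 4), (17, 15), (18, 8), (18, 11)}; affine count = 24; |E(F_19)| = 25.

Discriminant check: Δ ∝ 4a³ + 27b² = 4·3³ + 27·11² = 4·27 + 27·121 ≡ 12 (mod 19). Nonzero ⇒ E is nonsingular.
For each x ∈ F_19, compute rhs = x³ + 3·x + 11 mod 19, then count y ∈ F_19 with y² ≡ rhs.
  x = 0: rhs = 11, matching y values: 7, 12 (2 points).
  x = 1: rhs = 15, matching y values: none (0 points).
  x = 2: rhs = 6, matching y values: 5, 14 (2 points).
  x = 3: rhs = 9, matching y values: 3, 16 (2 points).
  x = 4: rhs = 11, matching y values: 7, 12 (2 points).
  x = 5: rhs = 18, matching y values: none (0 points).
  x = 6: rhs = 17, matching y values: 6, 13 (2 points).
  x = 7: rhs = 14, matching y values: none (0 points).
  x = 8: rhs = 15, matching y values: none (0 points).
  x = 9: rhs = 7, matching y values: 8, 11 (2 points).
  x = 10: rhs = 15, matching y values: none (0 points).
  x = 11: rhs = 7, matching y values: 8, 11 (2 points).
  x = 12: rhs = 8, matching y values: none (0 points).
  x = 13: rhs = 5, matching y values: 9, 10 (2 points).
  x = 14: rhs = 4, matching y values: 2, 17 (2 points).
  x = 15: rhs = 11, matching y values: 7, 12 (2 points).
  x = 16: rhs = 13, matching y values: none (0 points).
  x = 17: rhs = 16, matching y values: 4, 15 (2 points).
  x = 18: rhs = 7, matching y values: 8, 11 (2 points).
Total affine count: 24.
Full point count |E(F_19)| = 24 + 1 = 25.
Hasse bound: |25 − (19+1)| = |5| = 5 ≤ 2√19 ≈ 8.7178 ✓.


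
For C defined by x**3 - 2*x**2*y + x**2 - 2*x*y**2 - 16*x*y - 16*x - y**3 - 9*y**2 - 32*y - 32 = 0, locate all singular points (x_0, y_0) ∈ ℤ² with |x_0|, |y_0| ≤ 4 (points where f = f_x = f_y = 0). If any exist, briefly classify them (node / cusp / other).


Singular points: {(-2, -2)}; classification: node.

Compute partial derivatives:
  f_x = 3*x**2 - 4*x*y + 2*x - 2*y**2 - 16*y - 16.
  f_y = -2*x**2 - 4*x*y - 16*x - 3*y**2 - 18*y - 32.
Scan x_0 ∈ {−4, ..., 4}. For each x_0, f_y(x_0, y) is a polynomial in y; find its integer roots y ∈ {−4, ..., 4}, then test f_x and f at those candidates.
  x = -4: f_y(-4, y) = -3*y**2 - 2*y; vanishes at y ∈ {0}. (-4, 0): f_x = 24 ≠ 0.
  x = -3: f_y(-3, y) = -3*y**2 - 6*y - 2; no integer root y with |y| ≤ 4.
  x = -2: f_y(-2, y) = -3*y**2 - 10*y - 8; vanishes at y ∈ {-2}. (-2, -2): f_x = 0, f = 0 — SINGULAR.
  x = -1: f_y(-1, y) = -3*y**2 - 14*y - 18; no integer root y with |y| ≤ 4.
  x = 0: f_y(0, y) = -3*y**2 - 18*y - 32; no integer root y with |y| ≤ 4.
  x = 1: f_y(1, y) = -3*y**2 - 22*y - 50; no integer root y with |y| ≤ 4.
  x = 2: f_y(2, y) = -3*y**2 - 26*y - 72; no integer root y with |y| ≤ 4.
  x = 3: f_y(3, y) = -3*y**2 - 30*y - 98; no integer root y with |y| ≤ 4.
  x = 4: f_y(4, y) = -3*y**2 - 34*y - 128; no integer root y with |y| ≤ 4.
Only singular point on the grid: (-2, -2).
Classify: substitute x = -2 + u, y = -2 + v and expand: f = u**3 - 2*u**2*v - u**2 - 2*u*v**2 - v**3 + v**2.
No constant or linear terms (consistent with a singular point). Quadratic part: -u**2 + v**2. Cubic part: u**3 - 2*u**2*v - 2*u*v**2 - v**3.
The quadratic part v**2 - u**2 = (v − u)(v + u) splits into two distinct linear factors, so there are two distinct tangent lines y − -2 = ±(x − -2) — this is a node (ordinary double point).
Classification: node.


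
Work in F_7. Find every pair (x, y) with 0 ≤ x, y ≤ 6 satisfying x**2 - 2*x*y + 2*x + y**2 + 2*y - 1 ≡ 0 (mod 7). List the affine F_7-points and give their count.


Affine F_7-points: {(0, 2), (0, 3), (2, 0), (2, 2), (3, 0), (3, 4), (4, 3)}; count = 7.

For each of the 49 pairs (x, y) ∈ F_7², evaluate f(x, y) mod 7. Record the zeros.
  x = 0: [0↦6, 1↦2, 2↦0, 3↦0, 4↦2, 5↦6, 6↦5]  zeros at y ∈ {2, 3}
  x = 1: [0↦2, 1↦3, 2↦6, 3↦4, 4↦4, 5↦6, 6↦3]  zeros at y ∈ ∅
  x = 2: [0↦0, 1↦6, 2↦0, 3↦3, 4↦1, 5↦1, 6↦3]  zeros at y ∈ {0, 2}
  x = 3: [0↦0, 1↦4, 2↦3, 3↦4, 4↦0, 5↦5, 6↦5]  zeros at y ∈ {0, 4}
  x = 4: [0↦2, 1↦4, 2↦1, 3↦0, 4↦1, 5↦4, 6↦2]  zeros at y ∈ {3}
  x = 5: [0↦6, 1↦6, 2↦1, 3↦5, 4↦4, 5↦5, 6↦1]  zeros at y ∈ ∅
  x = 6: [0↦5, 1↦3, 2↦3, 3↦5, 4↦2, 5↦1, 6↦2]  zeros at y ∈ ∅
Collecting zeros: affine points = {(0, 2), (0, 3), (2, 0), (2, 2), (3, 0), (3, 4), (4, 3)}.
Total count |C(F_7)_aff| = 7.


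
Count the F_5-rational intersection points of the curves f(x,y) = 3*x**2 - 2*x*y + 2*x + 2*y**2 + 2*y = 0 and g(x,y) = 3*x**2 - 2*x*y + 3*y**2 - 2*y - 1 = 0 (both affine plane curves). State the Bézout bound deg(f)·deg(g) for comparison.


Common zeros: {(2, 4)}; count = 1; Bézout bound = 4.

deg(f) = 2, deg(g) = 2, so Bézout bound = 4.
Scan x ∈ F_5. For each x, list the y ∈ F_5 with f(x, y) ≡ 0 and those with g(x, y) ≡ 0 (mod 5); the common zeros in that column are the intersection.
  x = 0: f ≡ 0 at y ∈ {0, 4}; g ≡ 0 at y ∈ {1, 3}; common: ∅.
  x = 1: f ≡ 0 at y ∈ {0}; g ≡ 0 at y ∈ ∅; common: ∅.
  x = 2: f ≡ 0 at y ∈ {2, 4}; g ≡ 0 at y ∈ {3, 4}; common: {4}.
  x = 3: f ≡ 0 at y ∈ ∅; g ≡ 0 at y ∈ ∅; common: ∅.
  x = 4: f ≡ 0 at y ∈ ∅; g ≡ 0 at y ∈ {1, 4}; common: ∅.
Collecting: common zeros = {(2, 4)}, so the count is 1.
Comparison with the Bézout bound: 1 ≤ 4 = deg(f)·deg(g), as expected for curves with no common component (the affine F_5-count falls short of the bound because intersections may lie at infinity, over extension fields, or carry multiplicity).


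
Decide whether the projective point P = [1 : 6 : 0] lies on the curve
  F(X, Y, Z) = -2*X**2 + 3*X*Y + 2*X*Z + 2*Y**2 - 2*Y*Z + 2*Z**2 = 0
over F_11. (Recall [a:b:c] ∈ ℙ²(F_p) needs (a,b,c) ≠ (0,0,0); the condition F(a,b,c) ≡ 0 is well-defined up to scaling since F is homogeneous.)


F(1,6,0) ≡ 0 (mod 11); P is on the curve.

Evaluate F(1, 6, 0) term-by-term (mod 11).
  -2*X**2 ↦ -2·1·1·1 = -2
  3*X*Y ↦ 3·1·6·1 = 18
  2*X*Z ↦ 2·1·1·0 = 0
  2*Y**2 ↦ 2·1·36·1 = 72
  -2*Y*Z ↦ -2·1·6·0 = 0
  2*Z**2 ↦ 2·1·1·0 = 0
Sum: F(1, 6, 0) = (-2) + (18) + (0) + (72) + (0) + (0) = 88.
Reducing mod 11: 88 ≡ 0 (mod 11).
Since F(a, b, c) ≡ 0 (mod 11), P lies on the curve.


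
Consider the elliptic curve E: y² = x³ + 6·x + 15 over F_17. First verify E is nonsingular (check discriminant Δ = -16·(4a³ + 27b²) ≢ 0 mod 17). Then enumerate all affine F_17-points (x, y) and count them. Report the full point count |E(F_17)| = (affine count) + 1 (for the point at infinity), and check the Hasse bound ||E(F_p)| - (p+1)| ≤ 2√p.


Affine points = {(0, 7), (0, 10), (2, 1), (2, 16), (3, 3), (3, 14), (4, 1), (4, 16), (5, 0), (7, 3), (7, 14), (9, 4), (9, 13), (10, 2), (10, 15), (11, 1), (11, 16), (12, 8), (12, 9), (14, 2), (14, 15), (16, 5), (16, 12)}; affine count = 23; |E(F_17)| = 24.

Discriminant check: Δ ∝ 4a³ + 27b² = 4·6³ + 27·15² = 4·216 + 27·225 ≡ 3 (mod 17). Nonzero ⇒ E is nonsingular.
For each x ∈ F_17, compute rhs = x³ + 6·x + 15 mod 17, then count y ∈ F_17 with y² ≡ rhs.
  x = 0: rhs = 15, matching y values: 7, 10 (2 points).
  x = 1: rhs = 5, matching y values: none (0 points).
  x = 2: rhs = 1, matching y values: 1, 16 (2 points).
  x = 3: rhs = 9, matching y values: 3, 14 (2 points).
  x = 4: rhs = 1, matching y values: 1, 16 (2 points).
  x = 5: rhs = 0, matching y values: 0 (1 points).
  x = 6: rhs = 12, matching y values: none (0 points).
  x = 7: rhs = 9, matching y values: 3, 14 (2 points).
  x = 8: rhs = 14, matching y values: none (0 points).
  x = 9: rhs = 16, matching y values: 4, 13 (2 points).
  x = 10: rhs = 4, matching y values: 2, 15 (2 points).
  x = 11: rhs = 1, matching y values: 1, 16 (2 points).
  x = 12: rhs = 13, matching y values: 8, 9 (2 points).
  x = 13: rhs = 12, matching y values: none (0 points).
  x = 14: rhs = 4, matching y values: 2, 15 (2 points).
  x = 15: rhs = 12, matching y values: none (0 points).
  x = 16: rhs = 8, matching y values: 5, 12 (2 points).
Total affine count: 23.
Full point count |E(F_17)| = 23 + 1 = 24.
Hasse bound: |24 − (17+1)| = |6| = 6 ≤ 2√17 ≈ 8.2462 ✓.


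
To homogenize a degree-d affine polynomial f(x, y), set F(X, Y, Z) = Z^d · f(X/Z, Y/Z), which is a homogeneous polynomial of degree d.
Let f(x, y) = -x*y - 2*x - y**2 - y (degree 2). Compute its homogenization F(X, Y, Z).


F(X, Y, Z) = -X*Y - 2*X*Z - Y**2 - Y*Z

deg(f) = 2.
Substitute x = X/Z, y = Y/Z into f, then multiply by Z^2.
  monomial -1·x^1·y^1 ↦ -1·X^1·Y^1·Z^0.
  monomial -2·x^1·y^0 ↦ -2·X^1·Y^0·Z^1.
  monomial -1·x^0·y^2 ↦ -1·X^0·Y^2·Z^0.
  monomial -1·x^0·y^1 ↦ -1·X^0·Y^1·Z^1.
Collecting: F(X, Y, Z) = -X*Y - 2*X*Z - Y**2 - Y*Z.


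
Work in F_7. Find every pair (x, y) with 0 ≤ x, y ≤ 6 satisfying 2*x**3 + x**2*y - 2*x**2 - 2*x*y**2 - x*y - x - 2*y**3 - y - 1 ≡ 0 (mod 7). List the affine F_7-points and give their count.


Affine F_7-points: {(0, 4), (1, 1), (1, 2), (1, 3), (2, 1), (3, 5), (4, 0)}; count = 7.

For each of the 49 pairs (x, y) ∈ F_7², evaluate f(x, y) mod 7. Record the zeros.
  x = 0: [0↦6, 1↦3, 2↦2, 3↦5, 4↦0, 5↦3, 6↦2]  zeros at y ∈ {4}
  x = 1: [0↦5, 1↦0, 2↦0, 3↦0, 4↦2, 5↦1, 6↦6]  zeros at y ∈ {1, 2, 3}
  x = 2: [0↦5, 1↦0, 2↦3, 3↦2, 4↦6, 5↦3, 6↦2]  zeros at y ∈ {1}
  x = 3: [0↦4, 1↦1, 2↦2, 3↦2, 4↦3, 5↦0, 6↦2]  zeros at y ∈ {5}
  x = 4: [0↦0, 1↦1, 2↦2, 3↦5, 4↦5, 5↦4, 6↦4]  zeros at y ∈ {0}
  x = 5: [0↦5, 1↦5, 2↦1, 3↦2, 4↦3, 5↦6, 6↦6]  zeros at y ∈ ∅
  x = 6: [0↦3, 1↦4, 2↦4, 3↦5, 4↦2, 5↦4, 6↦6]  zeros at y ∈ ∅
Collecting zeros: affine points = {(0, 4), (1, 1), (1, 2), (1, 3), (2, 1), (3, 5), (4, 0)}.
Total count |C(F_7)_aff| = 7.


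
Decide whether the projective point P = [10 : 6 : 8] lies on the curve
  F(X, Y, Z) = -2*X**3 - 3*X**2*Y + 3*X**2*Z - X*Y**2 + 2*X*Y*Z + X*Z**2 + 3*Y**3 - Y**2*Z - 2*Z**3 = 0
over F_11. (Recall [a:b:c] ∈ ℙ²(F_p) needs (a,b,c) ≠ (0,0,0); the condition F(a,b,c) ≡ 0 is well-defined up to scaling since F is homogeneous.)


F(10,6,8) ≡ 1 (mod 11); P is NOT on the curve.

Evaluate F(10, 6, 8) term-by-term (mod 11).
  -2*X**3 ↦ -2·1000·1·1 = -2000
  -3*X**2*Y ↦ -3·100·6·1 = -1800
  3*X**2*Z ↦ 3·100·1·8 = 2400
  -X*Y**2 ↦ -1·10·36·1 = -360
  2*X*Y*Z ↦ 2·10·6·8 = 960
  X*Z**2 ↦ 1·10·1·64 = 640
  3*Y**3 ↦ 3·1·216·1 = 648
  -Y**2*Z ↦ -1·1·36·8 = -288
  -2*Z**3 ↦ -2·1·1·512 = -1024
Sum: F(10, 6, 8) = (-2000) + (-1800) + (2400) + (-360) + (960) + (640) + (648) + (-288) + (-1024) = -824.
Reducing mod 11: -824 ≡ 1 (mod 11).
Since F(a, b, c) ≡ 1 ≠ 0 (mod 11), P does NOT lie on the curve.


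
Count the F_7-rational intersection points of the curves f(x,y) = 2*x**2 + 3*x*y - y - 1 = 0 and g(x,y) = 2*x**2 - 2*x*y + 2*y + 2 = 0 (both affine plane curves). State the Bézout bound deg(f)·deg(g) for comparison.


Common zeros: {(0, 6), (4, 1), (5, 3)}; count = 3; Bézout bound = 4.

deg(f) = 2, deg(g) = 2, so Bézout bound = 4.
Scan x ∈ F_7. For each x, list the y ∈ F_7 with f(x, y) ≡ 0 and those with g(x, y) ≡ 0 (mod 7); the common zeros in that column are the intersection.
  x = 0: f ≡ 0 at y ∈ {6}; g ≡ 0 at y ∈ {6}; common: {6}.
  x = 1: f ≡ 0 at y ∈ {3}; g ≡ 0 at y ∈ ∅; common: ∅.
  x = 2: f ≡ 0 at y ∈ {0}; g ≡ 0 at y ∈ {5}; common: ∅.
  x = 3: f ≡ 0 at y ∈ {4}; g ≡ 0 at y ∈ {5}; common: ∅.
  x = 4: f ≡ 0 at y ∈ {1}; g ≡ 0 at y ∈ {1}; common: {1}.
  x = 5: f ≡ 0 at y ∈ {0, 1, 2, 3, 4, 5, 6}; g ≡ 0 at y ∈ {3}; common: {3}.
  x = 6: f ≡ 0 at y ∈ {2}; g ≡ 0 at y ∈ {6}; common: ∅.
Collecting: common zeros = {(0, 6), (4, 1), (5, 3)}, so the count is 3.
Comparison with the Bézout bound: 3 ≤ 4 = deg(f)·deg(g), as expected for curves with no common component (the affine F_7-count falls short of the bound because intersections may lie at infinity, over extension fields, or carry multiplicity).


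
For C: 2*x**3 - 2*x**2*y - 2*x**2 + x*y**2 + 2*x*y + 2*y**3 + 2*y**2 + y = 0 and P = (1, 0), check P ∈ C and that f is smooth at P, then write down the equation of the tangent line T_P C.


Tangent line at P: 2*x + y - 2 = 0.

Step 1: f(1, 0) = 0, so P lies on C.
Step 2: partial derivatives
  f_x(x, y) = 6*x**2 - 4*x*y - 4*x + y**2 + 2*y, f_y(x, y) = -2*x**2 + 2*x*y + 2*x + 6*y**2 + 4*y + 1.
  f_x(P) = 2, f_y(P) = 1 (gradient nonzero, so P is smooth).
Step 3: tangent line at P: 2·(x − 1) + 1·(y − 0) = 0.
Expanding: 2*x + y - 2 = 0.
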